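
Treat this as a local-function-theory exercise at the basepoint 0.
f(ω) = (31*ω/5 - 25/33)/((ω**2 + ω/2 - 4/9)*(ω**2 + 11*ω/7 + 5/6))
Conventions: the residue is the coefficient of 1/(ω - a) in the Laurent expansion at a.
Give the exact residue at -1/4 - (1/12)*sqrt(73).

The residue is 7626276/764885 + (59704848/55836605)*sqrt(73).

The factor ω**2 + ω/2 - 4/9 splits as (ω - a)(ω - a') with a = -1/4 - (1/12)*sqrt(73), a' = -1/4 + (1/12)*sqrt(73). At the order-1 pole a set g(ω) = (ω - a)*f(ω) = [(31*ω/5 - 25/33)/(ω**2 + 11*ω/7 + 5/6)] / (ω - a').
Simple pole: residue = g(a) at a = -1/4 - (1/12)*sqrt(73), which is 7626276/764885 + (59704848/55836605)*sqrt(73).


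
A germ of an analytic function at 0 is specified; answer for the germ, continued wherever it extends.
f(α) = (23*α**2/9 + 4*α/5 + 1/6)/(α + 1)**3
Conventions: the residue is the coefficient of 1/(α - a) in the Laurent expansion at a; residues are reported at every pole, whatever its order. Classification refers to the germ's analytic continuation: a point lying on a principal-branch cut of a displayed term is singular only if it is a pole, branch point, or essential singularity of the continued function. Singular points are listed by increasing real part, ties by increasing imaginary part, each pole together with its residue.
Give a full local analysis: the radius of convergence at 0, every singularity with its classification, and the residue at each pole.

Radius of convergence at 0: 1.
At -1: a pole of order 3; residue 23/9.

Denominator factor (α + 1)^3: pole of order 3 at -1, modulus 1.
The radius of convergence is the smallest modulus among the singular points: 1.
At the order-3 pole -1 set g(α) = (α - (-1))^3*f(α) = 23*α**2/9 + 4*α/5 + 1/6.
Order-3 pole: residue = g''(a)/2; g''(-1) = 46/9, so the residue is 23/9.


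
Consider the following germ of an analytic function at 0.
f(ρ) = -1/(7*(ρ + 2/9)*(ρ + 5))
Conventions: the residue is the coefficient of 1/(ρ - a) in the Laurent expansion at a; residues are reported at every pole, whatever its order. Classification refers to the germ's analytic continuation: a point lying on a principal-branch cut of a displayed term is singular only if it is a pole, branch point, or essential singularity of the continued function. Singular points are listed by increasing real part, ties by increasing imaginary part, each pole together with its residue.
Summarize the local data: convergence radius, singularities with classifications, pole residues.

Denominator factor (ρ + 2/9): pole of order 1 at -2/9, modulus 2/9.
Denominator factor (ρ + 5): pole of order 1 at -5, modulus 5.
The radius of convergence is the smallest modulus among the singular points: 2/9.
At the order-1 pole -5 set g(ρ) = (ρ - (-5))*f(ρ) = -1/(7*(ρ + 2/9)).
Simple pole: residue = g(a) at a = -5, which is 9/301.
At the order-1 pole -2/9 set g(ρ) = (ρ - (-2/9))*f(ρ) = -1/(7*(ρ + 5)).
Simple pole: residue = g(a) at a = -2/9, which is -9/301.
List the singular points by increasing real part (a conjugate pair: the negative imaginary part first).

Radius of convergence at 0: 2/9.
At -5: a pole of order 1; residue 9/301.
At -2/9: a pole of order 1; residue -9/301.


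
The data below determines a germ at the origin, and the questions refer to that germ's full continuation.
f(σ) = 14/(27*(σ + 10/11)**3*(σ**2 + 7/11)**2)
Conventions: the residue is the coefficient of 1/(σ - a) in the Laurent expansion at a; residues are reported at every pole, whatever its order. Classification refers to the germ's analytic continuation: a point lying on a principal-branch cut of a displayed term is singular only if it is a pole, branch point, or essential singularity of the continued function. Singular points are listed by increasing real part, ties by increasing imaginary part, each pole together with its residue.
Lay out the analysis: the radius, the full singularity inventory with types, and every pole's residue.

Denominator factor (σ**2 + 7/11)^2: discriminant -28/11, complex-conjugate roots ((1/11)*sqrt(77))*i and -((1/11)*sqrt(77))*i; poles of order 2, moduli (1/11)*sqrt(77) and (1/11)*sqrt(77).
Denominator factor (σ + 10/11)^3: pole of order 3 at -10/11, modulus 10/11.
The radius of convergence is the smallest modulus among the singular points: (1/11)*sqrt(77).
At the order-3 pole -10/11 set g(σ) = (σ - (-10/11))^3*f(σ) = 14/(27*(σ**2 + 7/11)**2).
Order-3 pole: residue = g''(a)/2; g''(-10/11) = 4662748552/2944518723, so the residue is 2331374276/2944518723.
The factor σ**2 + 7/11 splits as (σ - a)(σ - a') with a = -((1/11)*sqrt(77))*i, a' = ((1/11)*sqrt(77))*i. At the order-2 pole a set g(σ) = (σ - a)^2*f(σ) = [14/(27*(σ + 10/11)**3)] / (σ - a')^2.
Order-2 pole: residue = g'(a); g'(-((1/11)*sqrt(77))*i) = (-1165687138/2944518723) - ((15739075/20611631061)*sqrt(77))*i, so the residue is (-1165687138/2944518723) - ((15739075/20611631061)*sqrt(77))*i.
The factor σ**2 + 7/11 splits as (σ - a)(σ - a') with a = ((1/11)*sqrt(77))*i, a' = -((1/11)*sqrt(77))*i. At the order-2 pole a set g(σ) = (σ - a)^2*f(σ) = [14/(27*(σ + 10/11)**3)] / (σ - a')^2.
Order-2 pole: residue = g'(a); g'(((1/11)*sqrt(77))*i) = (-1165687138/2944518723) + ((15739075/20611631061)*sqrt(77))*i, so the residue is (-1165687138/2944518723) + ((15739075/20611631061)*sqrt(77))*i.
List the singular points by increasing real part (a conjugate pair: the negative imaginary part first).

Radius of convergence at 0: (1/11)*sqrt(77).
At -10/11: a pole of order 3; residue 2331374276/2944518723.
At -((1/11)*sqrt(77))*i: a pole of order 2; residue (-1165687138/2944518723) - ((15739075/20611631061)*sqrt(77))*i.
At ((1/11)*sqrt(77))*i: a pole of order 2; residue (-1165687138/2944518723) + ((15739075/20611631061)*sqrt(77))*i.


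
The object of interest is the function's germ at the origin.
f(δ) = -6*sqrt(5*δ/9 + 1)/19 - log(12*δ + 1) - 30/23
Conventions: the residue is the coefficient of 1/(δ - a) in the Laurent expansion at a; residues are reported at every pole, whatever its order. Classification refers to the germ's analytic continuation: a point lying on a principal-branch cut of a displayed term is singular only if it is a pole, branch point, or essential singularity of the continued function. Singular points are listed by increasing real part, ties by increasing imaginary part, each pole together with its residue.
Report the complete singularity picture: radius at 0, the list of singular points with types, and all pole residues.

Radius of convergence at 0: 1/12.
At -9/5: an algebraic (square-root) branch point.
At -1/12: a logarithmic branch point.

Branch term (-1)*log(1 - δ/(-1/12)): its argument vanishes at δ = -1/12, a logarithmic branch point, modulus 1/12.
Branch term (-6/19)*sqrt(1 - δ/(-9/5)): its argument vanishes at δ = -9/5, a square-root branch point, modulus 9/5.
The radius of convergence is the smallest modulus among the singular points: 1/12.
List the singular points by increasing real part (a conjugate pair: the negative imaginary part first).


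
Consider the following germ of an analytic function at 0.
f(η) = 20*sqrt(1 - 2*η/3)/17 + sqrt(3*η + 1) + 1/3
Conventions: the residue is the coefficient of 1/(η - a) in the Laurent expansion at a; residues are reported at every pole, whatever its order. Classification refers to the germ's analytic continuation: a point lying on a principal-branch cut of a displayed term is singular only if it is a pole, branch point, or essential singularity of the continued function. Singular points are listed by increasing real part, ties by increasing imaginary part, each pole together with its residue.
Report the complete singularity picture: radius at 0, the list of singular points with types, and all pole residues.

Branch term (20/17)*sqrt(1 - η/(3/2)): its argument vanishes at η = 3/2, a square-root branch point, modulus 3/2.
Branch term (1)*sqrt(1 - η/(-1/3)): its argument vanishes at η = -1/3, a square-root branch point, modulus 1/3.
The radius of convergence is the smallest modulus among the singular points: 1/3.
List the singular points by increasing real part (a conjugate pair: the negative imaginary part first).

Radius of convergence at 0: 1/3.
At -1/3: an algebraic (square-root) branch point.
At 3/2: an algebraic (square-root) branch point.


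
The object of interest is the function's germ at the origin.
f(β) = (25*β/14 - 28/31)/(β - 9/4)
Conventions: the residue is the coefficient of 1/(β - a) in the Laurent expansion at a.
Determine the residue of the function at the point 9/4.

The residue is 5407/1736.

At the order-1 pole 9/4 set g(β) = (β - (9/4))*f(β) = 25*β/14 - 28/31.
Simple pole: residue = g(a) at a = 9/4, which is 5407/1736.


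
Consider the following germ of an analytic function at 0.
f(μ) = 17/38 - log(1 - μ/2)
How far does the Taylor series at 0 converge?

Branch term (-1)*log(1 - μ/(2)): its argument vanishes at μ = 2, a logarithmic branch point, modulus 2.
The radius of convergence is the smallest modulus among the singular points: 2.

The radius of convergence is 2.


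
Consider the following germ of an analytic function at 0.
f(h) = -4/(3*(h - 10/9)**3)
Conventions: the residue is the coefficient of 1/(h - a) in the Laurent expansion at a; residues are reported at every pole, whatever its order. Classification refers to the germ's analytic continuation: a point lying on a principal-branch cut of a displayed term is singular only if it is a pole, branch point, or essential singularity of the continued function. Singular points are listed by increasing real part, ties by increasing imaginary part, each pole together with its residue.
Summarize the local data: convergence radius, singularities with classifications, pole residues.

Denominator factor (h - 10/9)^3: pole of order 3 at 10/9, modulus 10/9.
The radius of convergence is the smallest modulus among the singular points: 10/9.
At the order-3 pole 10/9 set g(h) = (h - (10/9))^3*f(h) = -4/3.
Order-3 pole: residue = g''(a)/2; g''(10/9) = 0, so the residue is 0.

Radius of convergence at 0: 10/9.
At 10/9: a pole of order 3; residue 0.


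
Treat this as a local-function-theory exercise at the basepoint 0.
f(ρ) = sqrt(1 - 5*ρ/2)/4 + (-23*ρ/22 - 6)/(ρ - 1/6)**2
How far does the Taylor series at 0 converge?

Denominator factor (ρ - 1/6)^2: pole of order 2 at 1/6, modulus 1/6.
Branch term (1/4)*sqrt(1 - ρ/(2/5)): its argument vanishes at ρ = 2/5, a square-root branch point, modulus 2/5.
The radius of convergence is the smallest modulus among the singular points: 1/6.

The radius of convergence is 1/6.


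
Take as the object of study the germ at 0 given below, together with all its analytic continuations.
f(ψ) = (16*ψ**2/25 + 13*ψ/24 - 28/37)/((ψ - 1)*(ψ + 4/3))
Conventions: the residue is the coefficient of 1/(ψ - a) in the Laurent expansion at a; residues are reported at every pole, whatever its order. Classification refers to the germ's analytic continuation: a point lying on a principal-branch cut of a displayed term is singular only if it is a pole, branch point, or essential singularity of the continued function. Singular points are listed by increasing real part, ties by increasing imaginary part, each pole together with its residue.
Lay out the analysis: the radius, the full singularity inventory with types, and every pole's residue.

Denominator factor (ψ - 1): pole of order 1 at 1, modulus 1.
Denominator factor (ψ + 4/3): pole of order 1 at -4/3, modulus 4/3.
The radius of convergence is the smallest modulus among the singular points: 1.
At the order-1 pole -4/3 set g(ψ) = (ψ - (-4/3))*f(ψ) = (16*ψ**2/25 + 13*ψ/24 - 28/37)/(ψ - 1).
Simple pole: residue = g(a) at a = -4/3, which is 5681/38850.
At the order-1 pole 1 set g(ψ) = (ψ - (1))*f(ψ) = (16*ψ**2/25 + 13*ψ/24 - 28/37)/(ψ + 4/3).
Simple pole: residue = g(a) at a = 1, which is 9433/51800.
List the singular points by increasing real part (a conjugate pair: the negative imaginary part first).

Radius of convergence at 0: 1.
At -4/3: a pole of order 1; residue 5681/38850.
At 1: a pole of order 1; residue 9433/51800.


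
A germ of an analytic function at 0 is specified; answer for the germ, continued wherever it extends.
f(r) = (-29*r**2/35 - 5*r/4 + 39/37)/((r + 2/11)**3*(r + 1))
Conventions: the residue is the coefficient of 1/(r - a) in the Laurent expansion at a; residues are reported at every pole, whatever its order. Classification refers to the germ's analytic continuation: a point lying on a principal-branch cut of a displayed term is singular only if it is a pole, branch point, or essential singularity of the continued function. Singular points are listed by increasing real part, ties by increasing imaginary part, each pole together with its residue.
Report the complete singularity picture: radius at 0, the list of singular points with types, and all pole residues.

Denominator factor (r + 2/11)^3: pole of order 3 at -2/11, modulus 2/11.
Denominator factor (r + 1): pole of order 1 at -1, modulus 1.
The radius of convergence is the smallest modulus among the singular points: 2/11.
At the order-1 pole -1 set g(r) = (r - (-1))*f(r) = (-29*r**2/35 - 5*r/4 + 39/37)/(r + 2/11)**3.
Simple pole: residue = g(a) at a = -1, which is -10172833/3776220.
At the order-3 pole -2/11 set g(r) = (r - (-2/11))^3*f(r) = (-29*r**2/35 - 5*r/4 + 39/37)/(r + 1).
Order-3 pole: residue = g''(a)/2; g''(-2/11) = 10172833/1888110, so the residue is 10172833/3776220.
List the singular points by increasing real part (a conjugate pair: the negative imaginary part first).

Radius of convergence at 0: 2/11.
At -1: a pole of order 1; residue -10172833/3776220.
At -2/11: a pole of order 3; residue 10172833/3776220.


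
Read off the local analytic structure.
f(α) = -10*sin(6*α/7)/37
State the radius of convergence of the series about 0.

The factor sin(6*α/7) is entire and contributes no finite singular point.
The polynomial part has no poles.
No finite singular points: the Taylor series at 0 converges everywhere.

The radius of convergence is infinite.


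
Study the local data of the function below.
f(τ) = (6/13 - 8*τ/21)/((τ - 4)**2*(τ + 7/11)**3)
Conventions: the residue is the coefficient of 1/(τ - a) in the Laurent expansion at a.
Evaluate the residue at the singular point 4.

The residue is 210298/68403699.

At the order-2 pole 4 set g(τ) = (τ - (4))^2*f(τ) = (6/13 - 8*τ/21)/(τ + 7/11)**3.
Order-2 pole: residue = g'(a); g'(4) = 210298/68403699, so the residue is 210298/68403699.


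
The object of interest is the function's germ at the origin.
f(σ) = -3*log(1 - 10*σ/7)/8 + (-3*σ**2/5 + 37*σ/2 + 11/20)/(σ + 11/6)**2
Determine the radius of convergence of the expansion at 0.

The radius of convergence is 7/10.

Denominator factor (σ + 11/6)^2: pole of order 2 at -11/6, modulus 11/6.
Branch term (-3/8)*log(1 - σ/(7/10)): its argument vanishes at σ = 7/10, a logarithmic branch point, modulus 7/10.
The radius of convergence is the smallest modulus among the singular points: 7/10.


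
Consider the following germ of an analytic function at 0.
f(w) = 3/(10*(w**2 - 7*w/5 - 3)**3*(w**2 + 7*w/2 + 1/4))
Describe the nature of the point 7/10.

Denominator factors: w**2 + 7*w/2 + 1/4 = 319/100 at w = 7/10; w**2 - 7*w/5 - 3 = -349/100 at w = 7/10 — none vanishes.
So the germ continues analytically to 7/10.

The point is a regular point.


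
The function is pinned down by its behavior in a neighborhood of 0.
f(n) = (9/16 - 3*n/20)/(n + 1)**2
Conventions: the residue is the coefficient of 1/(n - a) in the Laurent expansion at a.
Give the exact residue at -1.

At the order-2 pole -1 set g(n) = (n - (-1))^2*f(n) = 9/16 - 3*n/20.
Order-2 pole: residue = g'(a); g'(-1) = -3/20, so the residue is -3/20.

The residue is -3/20.


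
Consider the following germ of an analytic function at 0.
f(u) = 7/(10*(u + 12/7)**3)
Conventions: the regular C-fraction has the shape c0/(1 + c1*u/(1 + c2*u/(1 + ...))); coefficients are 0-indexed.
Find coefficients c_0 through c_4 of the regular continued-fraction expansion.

Taylor coefficients (expand at 0): a_0 = 2401/17280, a_1 = -16807/69120, a_2 = 117649/414720, a_3 = -823543/2985984, a_4 = 5764801/23887872.
c0 = a_0 = 2401/17280. Peel one level at a time: if S = 1 + c*u/S' with S'(0) = 1, then c is the u-coefficient of S and S' = c*u/(S - 1).
S_1 = c0/f = 1 + (7/4)*u + (49/48)*u^2 + ...; c1 = 7/4.
S_2 = c1*u/(S_1 - 1) = 1 + (-7/12)*u + (49/216)*u^2 + ...; c2 = -7/12.
S_3 = c2*u/(S_2 - 1) = 1 + (7/18)*u + (49/1296)*u^2 + ...; c3 = 7/18.
S_4 = c3*u/(S_3 - 1) = 1 + (-7/72)*u + ...; c4 = -7/72.

The regular C-fraction coefficients are [2401/17280, 7/4, -7/12, 7/18, -7/72].


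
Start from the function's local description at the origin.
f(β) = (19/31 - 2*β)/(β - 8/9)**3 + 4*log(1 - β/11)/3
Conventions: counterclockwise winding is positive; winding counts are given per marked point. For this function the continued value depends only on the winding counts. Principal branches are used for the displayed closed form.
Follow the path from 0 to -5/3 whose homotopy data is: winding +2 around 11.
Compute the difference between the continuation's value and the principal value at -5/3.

Continued minus principal equals (16/3)*pi*i.

The rational part is single-valued and drops out of the difference; each branch term changes only by its own monodromy.
(4/3)*log(1 - β/(11)): each positive loop around 11 adds 2*pi*i to the log, so winding +2 contributes (4/3)*(2)*2*pi*i = (16/3)*pi*i.
Summing the contributions at β = -5/3 gives (16/3)*pi*i.


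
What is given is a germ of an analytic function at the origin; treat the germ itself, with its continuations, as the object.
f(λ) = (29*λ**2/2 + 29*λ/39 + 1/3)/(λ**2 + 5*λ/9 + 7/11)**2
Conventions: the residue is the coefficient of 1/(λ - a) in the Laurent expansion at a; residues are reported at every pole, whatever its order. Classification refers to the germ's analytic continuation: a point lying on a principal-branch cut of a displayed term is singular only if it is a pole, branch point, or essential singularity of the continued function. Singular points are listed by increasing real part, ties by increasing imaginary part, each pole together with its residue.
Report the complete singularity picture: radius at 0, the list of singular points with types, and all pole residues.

Radius of convergence at 0: (1/11)*sqrt(77).
At (-5/18) - ((1/198)*sqrt(21923))*i: a pole of order 2; residue ((1950264/51636637)*sqrt(21923))*i.
At (-5/18) + ((1/198)*sqrt(21923))*i: a pole of order 2; residue -((1950264/51636637)*sqrt(21923))*i.

Denominator factor (λ**2 + 5*λ/9 + 7/11)^2: discriminant -1993/891, complex-conjugate roots (-5/18) + ((1/198)*sqrt(21923))*i and (-5/18) - ((1/198)*sqrt(21923))*i; poles of order 2, moduli (1/11)*sqrt(77) and (1/11)*sqrt(77).
The radius of convergence is the smallest modulus among the singular points: (1/11)*sqrt(77).
The factor λ**2 + 5*λ/9 + 7/11 splits as (λ - a)(λ - a') with a = (-5/18) - ((1/198)*sqrt(21923))*i, a' = (-5/18) + ((1/198)*sqrt(21923))*i. At the order-2 pole a set g(λ) = (λ - a)^2*f(λ) = [29*λ**2/2 + 29*λ/39 + 1/3] / (λ - a')^2.
Order-2 pole: residue = g'(a); g'((-5/18) - ((1/198)*sqrt(21923))*i) = ((1950264/51636637)*sqrt(21923))*i, so the residue is ((1950264/51636637)*sqrt(21923))*i.
The factor λ**2 + 5*λ/9 + 7/11 splits as (λ - a)(λ - a') with a = (-5/18) + ((1/198)*sqrt(21923))*i, a' = (-5/18) - ((1/198)*sqrt(21923))*i. At the order-2 pole a set g(λ) = (λ - a)^2*f(λ) = [29*λ**2/2 + 29*λ/39 + 1/3] / (λ - a')^2.
Order-2 pole: residue = g'(a); g'((-5/18) + ((1/198)*sqrt(21923))*i) = -((1950264/51636637)*sqrt(21923))*i, so the residue is -((1950264/51636637)*sqrt(21923))*i.
List the singular points by increasing real part (a conjugate pair: the negative imaginary part first).


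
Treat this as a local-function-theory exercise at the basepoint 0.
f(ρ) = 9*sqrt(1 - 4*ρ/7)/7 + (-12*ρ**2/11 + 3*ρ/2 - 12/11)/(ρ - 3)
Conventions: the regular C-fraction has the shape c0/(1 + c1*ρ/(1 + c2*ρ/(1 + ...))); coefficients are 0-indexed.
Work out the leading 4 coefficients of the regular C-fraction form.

The regular C-fraction coefficients are [127/77, 19/42, -6911/33782, 84084104/116733701].

Taylor coefficients (expand at 0): a_0 = 127/77, a_1 = -2413/3234, a_2 = 12557/67914, a_3 = 91463/1426194.
c0 = a_0 = 127/77. Peel one level at a time: if S = 1 + c*ρ/S' with S'(0) = 1, then c is the ρ-coefficient of S and S' = c*ρ/(S - 1).
S_1 = c0/f = 1 + (19/42)*ρ + (6911/74676)*ρ^2 + ...; c1 = 19/42.
S_2 = c1*ρ/(S_1 - 1) = 1 + (-6911/33782)*ρ + (42042052/285305881)*ρ^2 + ...; c2 = -6911/33782.
S_3 = c2*ρ/(S_2 - 1) = 1 + (84084104/116733701)*ρ + ...; c3 = 84084104/116733701.


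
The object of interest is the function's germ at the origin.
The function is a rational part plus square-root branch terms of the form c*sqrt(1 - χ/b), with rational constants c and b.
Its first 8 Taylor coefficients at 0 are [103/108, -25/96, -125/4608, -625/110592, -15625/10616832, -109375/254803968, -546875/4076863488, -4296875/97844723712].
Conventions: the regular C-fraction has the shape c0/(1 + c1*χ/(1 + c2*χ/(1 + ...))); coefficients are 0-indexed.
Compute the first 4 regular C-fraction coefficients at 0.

The regular C-fraction coefficients are [103/108, 225/824, -1865/4944, -515/17904].

Taylor coefficients (read off): a_0 = 103/108, a_1 = -25/96, a_2 = -125/4608, a_3 = -625/110592.
c0 = a_0 = 103/108. Peel one level at a time: if S = 1 + c*χ/S' with S'(0) = 1, then c is the χ-coefficient of S and S' = c*χ/(S - 1).
S_1 = c0/f = 1 + (225/824)*χ + (139875/1357952)*χ^2 + ...; c1 = 225/824.
S_2 = c1*χ/(S_1 - 1) = 1 + (-1865/4944)*χ + (-25/2304)*χ^2 + ...; c2 = -1865/4944.
S_3 = c2*χ/(S_2 - 1) = 1 + (-515/17904)*χ + ...; c3 = -515/17904.


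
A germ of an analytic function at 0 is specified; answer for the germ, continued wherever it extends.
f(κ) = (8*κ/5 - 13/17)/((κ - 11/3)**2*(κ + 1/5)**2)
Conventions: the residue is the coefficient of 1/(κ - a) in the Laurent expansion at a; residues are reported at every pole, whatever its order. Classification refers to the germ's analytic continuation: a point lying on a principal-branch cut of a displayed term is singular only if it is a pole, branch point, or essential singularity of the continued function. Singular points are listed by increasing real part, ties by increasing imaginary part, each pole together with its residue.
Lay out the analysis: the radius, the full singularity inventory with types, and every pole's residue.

Radius of convergence at 0: 1/5.
At -1/5: a pole of order 2; residue 115245/1658452.
At 11/3: a pole of order 2; residue -115245/1658452.

Denominator factor (κ - 11/3)^2: pole of order 2 at 11/3, modulus 11/3.
Denominator factor (κ + 1/5)^2: pole of order 2 at -1/5, modulus 1/5.
The radius of convergence is the smallest modulus among the singular points: 1/5.
At the order-2 pole -1/5 set g(κ) = (κ - (-1/5))^2*f(κ) = (8*κ/5 - 13/17)/(κ - 11/3)**2.
Order-2 pole: residue = g'(a); g'(-1/5) = 115245/1658452, so the residue is 115245/1658452.
At the order-2 pole 11/3 set g(κ) = (κ - (11/3))^2*f(κ) = (8*κ/5 - 13/17)/(κ + 1/5)**2.
Order-2 pole: residue = g'(a); g'(11/3) = -115245/1658452, so the residue is -115245/1658452.
List the singular points by increasing real part (a conjugate pair: the negative imaginary part first).


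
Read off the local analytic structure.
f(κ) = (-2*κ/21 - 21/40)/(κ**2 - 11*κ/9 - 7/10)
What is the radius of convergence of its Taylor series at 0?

Denominator factor (κ**2 - 11*κ/9 - 7/10): discriminant 1739/405, real irrational roots 11/18 + (1/90)*sqrt(8695) and 11/18 - (1/90)*sqrt(8695); poles of order 1, moduli 11/18 + (1/90)*sqrt(8695) and -11/18 + (1/90)*sqrt(8695).
The radius of convergence is the smallest modulus among the singular points: -11/18 + (1/90)*sqrt(8695).

The radius of convergence is -11/18 + (1/90)*sqrt(8695).


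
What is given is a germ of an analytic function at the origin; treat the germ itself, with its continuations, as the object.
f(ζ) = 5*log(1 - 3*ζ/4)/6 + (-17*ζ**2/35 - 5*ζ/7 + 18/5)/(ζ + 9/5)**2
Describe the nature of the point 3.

The point is a regular point.

Denominator factors: ζ + 9/5 = 24/5 at ζ = 3 — none vanishes.
Branch term log(1 - ζ/(4/3)): argument at 3 is -5/4, nonzero, so 3 is not its branch point (a point on a principal cut is still regular for the continued germ).
So the germ continues analytically to 3.


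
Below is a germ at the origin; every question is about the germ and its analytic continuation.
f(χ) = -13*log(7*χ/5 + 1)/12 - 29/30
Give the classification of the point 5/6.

The point is a regular point.

There is no denominator, hence no pole anywhere.
Branch term log(1 - χ/(-5/7)): argument at 5/6 is 13/6, nonzero, so 5/6 is not its branch point (a point on a principal cut is still regular for the continued germ).
So the germ continues analytically to 5/6.


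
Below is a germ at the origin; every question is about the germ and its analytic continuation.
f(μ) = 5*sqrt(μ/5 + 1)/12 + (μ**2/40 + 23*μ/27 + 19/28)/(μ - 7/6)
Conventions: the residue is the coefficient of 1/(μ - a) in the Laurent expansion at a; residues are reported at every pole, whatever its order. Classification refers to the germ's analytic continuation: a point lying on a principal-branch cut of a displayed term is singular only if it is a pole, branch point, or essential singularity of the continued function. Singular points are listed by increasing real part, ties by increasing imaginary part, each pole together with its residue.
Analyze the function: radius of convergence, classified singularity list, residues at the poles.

Radius of convergence at 0: 7/6.
At -5: an algebraic (square-root) branch point.
At 7/6: a pole of order 1; residue 154807/90720.

Denominator factor (μ - 7/6): pole of order 1 at 7/6, modulus 7/6.
Branch term (5/12)*sqrt(1 - μ/(-5)): its argument vanishes at μ = -5, a square-root branch point, modulus 5.
The radius of convergence is the smallest modulus among the singular points: 7/6.
The branch term is analytic at 7/6 and contributes nothing to the residue; only the rational part matters.
At the order-1 pole 7/6 set g(μ) = (μ - (7/6))*(rational part) = μ**2/40 + 23*μ/27 + 19/28.
Simple pole: residue = g(a) at a = 7/6, which is 154807/90720.
List the singular points by increasing real part (a conjugate pair: the negative imaginary part first).


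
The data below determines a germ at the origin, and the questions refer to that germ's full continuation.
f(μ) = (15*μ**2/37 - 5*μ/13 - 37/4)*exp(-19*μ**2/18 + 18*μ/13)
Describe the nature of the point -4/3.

The point is a regular point.

There is no denominator, hence no pole anywhere.
The factor exp(-19*μ**2/18 + 18*μ/13) is entire.
So the germ continues analytically to -4/3.


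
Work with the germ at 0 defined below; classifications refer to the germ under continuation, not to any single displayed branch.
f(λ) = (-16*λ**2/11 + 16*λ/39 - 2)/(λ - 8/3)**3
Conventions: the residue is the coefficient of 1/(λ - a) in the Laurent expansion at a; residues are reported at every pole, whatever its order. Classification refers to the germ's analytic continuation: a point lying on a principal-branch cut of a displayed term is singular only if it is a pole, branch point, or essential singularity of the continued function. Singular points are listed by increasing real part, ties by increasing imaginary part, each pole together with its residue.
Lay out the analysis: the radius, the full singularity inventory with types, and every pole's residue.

Radius of convergence at 0: 8/3.
At 8/3: a pole of order 3; residue -16/11.

Denominator factor (λ - 8/3)^3: pole of order 3 at 8/3, modulus 8/3.
The radius of convergence is the smallest modulus among the singular points: 8/3.
At the order-3 pole 8/3 set g(λ) = (λ - (8/3))^3*f(λ) = -16*λ**2/11 + 16*λ/39 - 2.
Order-3 pole: residue = g''(a)/2; g''(8/3) = -32/11, so the residue is -16/11.


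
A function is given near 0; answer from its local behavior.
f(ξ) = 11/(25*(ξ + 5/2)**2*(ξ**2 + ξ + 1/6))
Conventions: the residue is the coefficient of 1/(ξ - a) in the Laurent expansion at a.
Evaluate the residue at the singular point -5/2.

The residue is 6336/55225.

At the order-2 pole -5/2 set g(ξ) = (ξ - (-5/2))^2*f(ξ) = 11/(25*(ξ**2 + ξ + 1/6)).
Order-2 pole: residue = g'(a); g'(-5/2) = 6336/55225, so the residue is 6336/55225.


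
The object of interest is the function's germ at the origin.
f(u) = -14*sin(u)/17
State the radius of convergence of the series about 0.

The factor -sin(u) is entire and contributes no finite singular point.
The polynomial part has no poles.
No finite singular points: the Taylor series at 0 converges everywhere.

The radius of convergence is infinite.


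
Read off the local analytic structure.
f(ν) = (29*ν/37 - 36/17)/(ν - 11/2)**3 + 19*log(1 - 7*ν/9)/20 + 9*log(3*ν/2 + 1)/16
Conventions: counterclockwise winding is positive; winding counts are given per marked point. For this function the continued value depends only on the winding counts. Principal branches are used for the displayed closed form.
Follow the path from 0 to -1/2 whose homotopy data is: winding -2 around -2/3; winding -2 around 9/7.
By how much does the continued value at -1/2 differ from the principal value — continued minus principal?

The rational part is single-valued and drops out of the difference; each branch term changes only by its own monodromy.
(19/20)*log(1 - ν/(9/7)): each positive loop around 9/7 adds 2*pi*i to the log, so winding -2 contributes (19/20)*(-2)*2*pi*i = -(19/5)*pi*i.
(9/16)*log(1 - ν/(-2/3)): each positive loop around -2/3 adds 2*pi*i to the log, so winding -2 contributes (9/16)*(-2)*2*pi*i = -(9/4)*pi*i.
Summing the contributions at ν = -1/2 gives -(121/20)*pi*i.

Continued minus principal equals -(121/20)*pi*i.


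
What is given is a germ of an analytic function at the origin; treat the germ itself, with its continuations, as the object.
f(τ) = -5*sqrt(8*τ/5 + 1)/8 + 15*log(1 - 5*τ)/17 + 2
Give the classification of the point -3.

The point is a regular point.

There is no denominator, hence no pole anywhere.
Branch term log(1 - τ/(1/5)): argument at -3 is 16, nonzero, so -3 is not its branch point (a point on a principal cut is still regular for the continued germ).
Branch term sqrt(1 - τ/(-5/8)): argument at -3 is -19/5, nonzero, so -3 is not its branch point (a point on a principal cut is still regular for the continued germ).
So the germ continues analytically to -3.


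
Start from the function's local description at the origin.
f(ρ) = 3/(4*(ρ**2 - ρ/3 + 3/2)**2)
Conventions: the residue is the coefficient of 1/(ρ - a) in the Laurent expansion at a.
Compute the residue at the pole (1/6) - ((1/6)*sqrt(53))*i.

The factor ρ**2 - ρ/3 + 3/2 splits as (ρ - a)(ρ - a') with a = (1/6) - ((1/6)*sqrt(53))*i, a' = (1/6) + ((1/6)*sqrt(53))*i. At the order-2 pole a set g(ρ) = (ρ - a)^2*f(ρ) = [3/4] / (ρ - a')^2.
Order-2 pole: residue = g'(a); g'((1/6) - ((1/6)*sqrt(53))*i) = ((81/5618)*sqrt(53))*i, so the residue is ((81/5618)*sqrt(53))*i.

The residue is ((81/5618)*sqrt(53))*i.


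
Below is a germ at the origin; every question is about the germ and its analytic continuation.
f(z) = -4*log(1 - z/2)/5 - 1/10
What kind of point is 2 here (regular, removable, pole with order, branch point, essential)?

The point is a logarithmic branch point.

The term (-4/5)*log(1 - z/(2)) has argument 1 - 2/(2) = 0 at 2: a logarithmic (infinitely-sheeted) branch point; the remaining terms are analytic or single-valued there.


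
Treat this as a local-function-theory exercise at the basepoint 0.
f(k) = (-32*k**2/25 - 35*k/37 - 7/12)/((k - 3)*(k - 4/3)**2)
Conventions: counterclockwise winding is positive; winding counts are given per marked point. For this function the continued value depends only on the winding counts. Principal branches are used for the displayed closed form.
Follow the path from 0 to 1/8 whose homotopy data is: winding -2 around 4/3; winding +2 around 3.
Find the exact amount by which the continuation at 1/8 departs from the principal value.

Continued minus principal equals 0.

The function is rational, hence single-valued: continuing it around any pole returns the same value, so the difference is 0.


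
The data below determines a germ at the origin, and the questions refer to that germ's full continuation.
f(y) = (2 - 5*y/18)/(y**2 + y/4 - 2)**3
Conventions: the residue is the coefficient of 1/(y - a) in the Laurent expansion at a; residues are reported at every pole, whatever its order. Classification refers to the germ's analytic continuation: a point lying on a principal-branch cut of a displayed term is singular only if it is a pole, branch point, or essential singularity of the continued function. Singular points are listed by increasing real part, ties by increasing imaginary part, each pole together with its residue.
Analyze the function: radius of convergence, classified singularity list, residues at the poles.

Denominator factor (y**2 + y/4 - 2)^3: discriminant 129/16, real irrational roots -1/8 + (1/8)*sqrt(129) and -1/8 - (1/8)*sqrt(129); poles of order 3, moduli -1/8 + (1/8)*sqrt(129) and 1/8 + (1/8)*sqrt(129).
The radius of convergence is the smallest modulus among the singular points: -1/8 + (1/8)*sqrt(129).
The factor y**2 + y/4 - 2 splits as (y - a)(y - a') with a = -1/8 - (1/8)*sqrt(129), a' = -1/8 + (1/8)*sqrt(129). At the order-3 pole a set g(y) = (y - a)^3*f(y) = [2 - 5*y/18] / (y - a')^3.
Order-3 pole: residue = g''(a)/2; g''(-1/8 - (1/8)*sqrt(129)) = -(75008/6440067)*sqrt(129), so the residue is -(37504/6440067)*sqrt(129).
The factor y**2 + y/4 - 2 splits as (y - a)(y - a') with a = -1/8 + (1/8)*sqrt(129), a' = -1/8 - (1/8)*sqrt(129). At the order-3 pole a set g(y) = (y - a)^3*f(y) = [2 - 5*y/18] / (y - a')^3.
Order-3 pole: residue = g''(a)/2; g''(-1/8 + (1/8)*sqrt(129)) = (75008/6440067)*sqrt(129), so the residue is (37504/6440067)*sqrt(129).
List the singular points by increasing real part (a conjugate pair: the negative imaginary part first).

Radius of convergence at 0: -1/8 + (1/8)*sqrt(129).
At -1/8 - (1/8)*sqrt(129): a pole of order 3; residue -(37504/6440067)*sqrt(129).
At -1/8 + (1/8)*sqrt(129): a pole of order 3; residue (37504/6440067)*sqrt(129).


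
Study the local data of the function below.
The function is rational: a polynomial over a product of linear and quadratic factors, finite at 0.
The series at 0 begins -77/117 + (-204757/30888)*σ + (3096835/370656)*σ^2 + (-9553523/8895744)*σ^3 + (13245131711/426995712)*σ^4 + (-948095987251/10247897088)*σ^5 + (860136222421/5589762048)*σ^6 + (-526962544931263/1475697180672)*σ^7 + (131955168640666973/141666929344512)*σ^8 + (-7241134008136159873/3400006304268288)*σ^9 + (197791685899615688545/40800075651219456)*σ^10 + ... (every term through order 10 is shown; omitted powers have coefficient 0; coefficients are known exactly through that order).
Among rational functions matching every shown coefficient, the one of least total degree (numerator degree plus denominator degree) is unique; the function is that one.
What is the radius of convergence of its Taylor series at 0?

No rational of total degree below 9 reproduces all 11 coefficients; solving the [2/7] Pade equations on them gives f(σ) = (-σ**2/13 - 35*σ/11 - 11/39)/((σ + 3/7)*(σ**2 - 3*σ/8 + 1)**3), whose expansion matches every shown term.
Denominator factor (σ**2 - 3*σ/8 + 1)^3: discriminant -247/64, complex-conjugate roots (3/16) + ((1/16)*sqrt(247))*i and (3/16) - ((1/16)*sqrt(247))*i; poles of order 3, moduli 1 and 1.
Denominator factor (σ + 3/7): pole of order 1 at -3/7, modulus 3/7.
The radius of convergence is the smallest modulus among the singular points: 3/7.

The radius of convergence is 3/7.


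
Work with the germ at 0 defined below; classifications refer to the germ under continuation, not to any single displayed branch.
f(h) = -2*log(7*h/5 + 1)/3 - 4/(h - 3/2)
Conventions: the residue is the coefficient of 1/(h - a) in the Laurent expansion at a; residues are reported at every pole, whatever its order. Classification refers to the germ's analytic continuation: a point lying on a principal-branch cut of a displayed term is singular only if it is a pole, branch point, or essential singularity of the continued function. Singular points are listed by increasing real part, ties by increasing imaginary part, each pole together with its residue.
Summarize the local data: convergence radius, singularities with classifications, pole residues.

Denominator factor (h - 3/2): pole of order 1 at 3/2, modulus 3/2.
Branch term (-2/3)*log(1 - h/(-5/7)): its argument vanishes at h = -5/7, a logarithmic branch point, modulus 5/7.
The radius of convergence is the smallest modulus among the singular points: 5/7.
The branch term is analytic at 3/2 and contributes nothing to the residue; only the rational part matters.
At the order-1 pole 3/2 set g(h) = (h - (3/2))*(rational part) = -4.
Simple pole: residue = g(a) at a = 3/2, which is -4.
List the singular points by increasing real part (a conjugate pair: the negative imaginary part first).

Radius of convergence at 0: 5/7.
At -5/7: a logarithmic branch point.
At 3/2: a pole of order 1; residue -4.


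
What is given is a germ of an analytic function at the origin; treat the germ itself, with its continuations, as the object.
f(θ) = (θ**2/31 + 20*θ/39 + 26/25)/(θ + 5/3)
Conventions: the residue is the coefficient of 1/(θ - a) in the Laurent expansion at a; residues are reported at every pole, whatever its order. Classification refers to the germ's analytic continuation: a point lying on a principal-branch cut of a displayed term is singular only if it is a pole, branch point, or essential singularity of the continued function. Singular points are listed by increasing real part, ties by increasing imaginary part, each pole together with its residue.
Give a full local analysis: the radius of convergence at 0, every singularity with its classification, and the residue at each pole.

Radius of convergence at 0: 5/3.
At -5/3: a pole of order 1; residue 8309/30225.

Denominator factor (θ + 5/3): pole of order 1 at -5/3, modulus 5/3.
The radius of convergence is the smallest modulus among the singular points: 5/3.
At the order-1 pole -5/3 set g(θ) = (θ - (-5/3))*f(θ) = θ**2/31 + 20*θ/39 + 26/25.
Simple pole: residue = g(a) at a = -5/3, which is 8309/30225.


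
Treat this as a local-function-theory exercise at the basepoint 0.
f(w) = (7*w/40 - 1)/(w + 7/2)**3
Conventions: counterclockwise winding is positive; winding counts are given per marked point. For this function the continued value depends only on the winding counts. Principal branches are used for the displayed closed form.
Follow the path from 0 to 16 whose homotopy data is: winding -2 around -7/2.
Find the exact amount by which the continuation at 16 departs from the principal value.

Continued minus principal equals 0.

The function is rational, hence single-valued: continuing it around any pole returns the same value, so the difference is 0.


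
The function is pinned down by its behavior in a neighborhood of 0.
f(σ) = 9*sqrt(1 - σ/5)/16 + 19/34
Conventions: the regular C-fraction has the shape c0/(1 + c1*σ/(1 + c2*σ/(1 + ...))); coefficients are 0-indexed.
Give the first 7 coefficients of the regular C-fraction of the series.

Taylor coefficients (expand at 0): a_0 = 305/272, a_1 = -9/160, a_2 = -9/3200, a_3 = -9/32000, a_4 = -9/256000, a_5 = -63/12800000, a_6 = -189/256000000.
c0 = a_0 = 305/272. Peel one level at a time: if S = 1 + c*σ/S' with S'(0) = 1, then c is the σ-coefficient of S and S' = c*σ/(S - 1).
S_1 = c0/f = 1 + (153/3050)*σ + (93483/18605000)*σ^2 + ...; c1 = 153/3050.
S_2 = c1*σ/(S_1 - 1) = 1 + (-611/6100)*σ + (-1/400)*σ^2 + ...; c2 = -611/6100.
S_3 = c2*σ/(S_2 - 1) = 1 + (-61/2444)*σ + (-55937/29865680)*σ^2 + ...; c3 = -61/2444.
S_4 = c3*σ/(S_3 - 1) = 1 + (-917/12220)*σ + (-1/400)*σ^2 + ...; c4 = -917/12220.
S_5 = c4*σ/(S_4 - 1) = 1 + (-611/18340)*σ + (-747253/336355600)*σ^2 + ...; c5 = -611/18340.
S_6 = c5*σ/(S_5 - 1) = 1 + (-1223/18340)*σ + ...; c6 = -1223/18340.

The regular C-fraction coefficients are [305/272, 153/3050, -611/6100, -61/2444, -917/12220, -611/18340, -1223/18340].
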